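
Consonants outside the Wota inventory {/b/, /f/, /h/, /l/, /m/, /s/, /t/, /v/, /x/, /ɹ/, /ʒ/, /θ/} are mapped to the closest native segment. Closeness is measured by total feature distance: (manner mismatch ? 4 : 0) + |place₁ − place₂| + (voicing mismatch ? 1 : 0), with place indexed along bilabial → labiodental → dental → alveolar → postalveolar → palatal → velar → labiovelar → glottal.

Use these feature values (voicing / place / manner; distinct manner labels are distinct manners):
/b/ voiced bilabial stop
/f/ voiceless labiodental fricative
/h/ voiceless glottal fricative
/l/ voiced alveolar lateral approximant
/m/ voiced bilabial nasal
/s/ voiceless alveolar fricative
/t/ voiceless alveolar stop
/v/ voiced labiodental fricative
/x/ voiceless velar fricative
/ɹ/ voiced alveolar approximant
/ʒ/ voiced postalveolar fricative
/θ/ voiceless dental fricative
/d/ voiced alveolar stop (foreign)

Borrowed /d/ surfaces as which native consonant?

/t/ is closest: same manner (stop), place distance 0 (alveolar→alveolar), voicing differs (+1); total 1. Next closest is /b/ at distance 3.

t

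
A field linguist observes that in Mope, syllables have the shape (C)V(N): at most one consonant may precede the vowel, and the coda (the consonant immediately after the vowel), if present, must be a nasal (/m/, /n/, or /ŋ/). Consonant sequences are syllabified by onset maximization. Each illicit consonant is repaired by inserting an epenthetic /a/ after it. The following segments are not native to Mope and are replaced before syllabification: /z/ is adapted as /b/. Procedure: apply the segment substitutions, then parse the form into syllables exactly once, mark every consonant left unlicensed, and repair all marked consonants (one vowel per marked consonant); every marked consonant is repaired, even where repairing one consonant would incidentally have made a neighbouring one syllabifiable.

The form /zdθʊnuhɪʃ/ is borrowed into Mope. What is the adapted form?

badaθʊnuhɪʃa

Substitution: /z/ → /b/, giving /bdθʊnuhɪʃ/.
Syllabifying with onset maximization leaves /b/, /d/, /ʃ/ stranded (only a nasal (/m/, /n/, or /ŋ/) is licensed in coda position; onsets are limited to one consonant).
Inserting the epenthetic vowel yields /b/ → /ba/, /d/ → /da/, /ʃ/ → /ʃa/.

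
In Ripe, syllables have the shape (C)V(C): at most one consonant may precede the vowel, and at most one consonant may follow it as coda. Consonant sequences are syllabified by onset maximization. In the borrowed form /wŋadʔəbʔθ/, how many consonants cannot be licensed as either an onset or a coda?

Syllabifying with onset maximization leaves /w/, /ʔ/, /θ/ stranded (at most one coda consonant is licensed; onsets are limited to one consonant).

3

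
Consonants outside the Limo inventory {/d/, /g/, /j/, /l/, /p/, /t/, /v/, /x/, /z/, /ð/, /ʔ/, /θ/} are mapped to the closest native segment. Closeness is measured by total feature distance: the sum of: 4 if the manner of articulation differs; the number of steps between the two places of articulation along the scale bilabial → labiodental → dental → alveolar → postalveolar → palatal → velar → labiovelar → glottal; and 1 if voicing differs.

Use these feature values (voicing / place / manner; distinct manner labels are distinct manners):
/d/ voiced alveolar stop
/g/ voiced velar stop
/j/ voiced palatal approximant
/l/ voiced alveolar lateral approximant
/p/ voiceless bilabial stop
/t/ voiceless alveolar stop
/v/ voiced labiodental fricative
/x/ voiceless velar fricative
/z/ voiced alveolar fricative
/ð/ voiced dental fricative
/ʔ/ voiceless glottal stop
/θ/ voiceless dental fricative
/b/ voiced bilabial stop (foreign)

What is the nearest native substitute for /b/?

/p/ is closest: same manner (stop), place distance 0 (bilabial→bilabial), voicing differs (+1); total 1. Next closest is /d/ at distance 3.

p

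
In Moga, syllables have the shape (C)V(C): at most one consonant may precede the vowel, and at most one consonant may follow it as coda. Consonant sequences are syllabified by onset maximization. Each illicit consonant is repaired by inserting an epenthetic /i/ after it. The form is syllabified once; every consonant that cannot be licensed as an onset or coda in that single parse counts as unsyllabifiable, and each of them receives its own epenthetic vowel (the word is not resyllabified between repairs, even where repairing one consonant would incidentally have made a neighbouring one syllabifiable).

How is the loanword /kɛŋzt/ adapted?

Syllabifying with onset maximization leaves /z/, /t/ stranded (at most one coda consonant is licensed; onsets are limited to one consonant).
Each unlicensed consonant becomes the onset of a new syllable: /z/ → /zi/, /t/ → /ti/.

kɛŋziti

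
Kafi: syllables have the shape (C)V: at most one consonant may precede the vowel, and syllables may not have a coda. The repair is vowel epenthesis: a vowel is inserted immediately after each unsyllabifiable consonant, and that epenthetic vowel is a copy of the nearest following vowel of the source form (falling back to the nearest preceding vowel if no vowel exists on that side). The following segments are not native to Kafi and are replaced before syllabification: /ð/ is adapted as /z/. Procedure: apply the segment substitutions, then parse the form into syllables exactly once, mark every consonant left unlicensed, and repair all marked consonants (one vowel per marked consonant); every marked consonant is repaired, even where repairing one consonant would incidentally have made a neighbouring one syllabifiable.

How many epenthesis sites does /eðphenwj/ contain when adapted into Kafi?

5

After substitution the input is /ezphenwj/.
The unsyllabifiable consonants are /z/, /p/, /n/, /w/, /j/; each receives one epenthetic vowel.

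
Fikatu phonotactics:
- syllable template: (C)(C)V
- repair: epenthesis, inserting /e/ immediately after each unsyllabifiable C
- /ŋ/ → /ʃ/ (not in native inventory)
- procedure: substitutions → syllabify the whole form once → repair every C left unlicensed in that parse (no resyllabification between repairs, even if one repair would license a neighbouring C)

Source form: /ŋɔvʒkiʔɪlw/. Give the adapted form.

ʃɔveʒkiʔɪlewe

Substitution: /ŋ/ → /ʃ/, giving /ʃɔvʒkiʔɪlw/.
Syllabifying with onset maximization leaves /v/, /l/, /w/ stranded (no codas are permitted; onsets may contain at most 2 consonants).
Each unlicensed consonant becomes the onset of a new syllable: /v/ → /ve/, /l/ → /le/, /w/ → /we/.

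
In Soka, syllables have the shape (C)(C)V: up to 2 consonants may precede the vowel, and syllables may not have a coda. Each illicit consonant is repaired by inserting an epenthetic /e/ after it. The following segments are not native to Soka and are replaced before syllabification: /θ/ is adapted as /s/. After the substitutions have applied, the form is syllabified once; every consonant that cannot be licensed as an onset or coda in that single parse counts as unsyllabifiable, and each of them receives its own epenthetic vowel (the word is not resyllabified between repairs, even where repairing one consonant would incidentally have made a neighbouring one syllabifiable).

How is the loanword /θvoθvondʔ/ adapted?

svosvonedeʔe

Substitution: /θ/ → /s/, giving /svosvondʔ/.
Under (C)(C)V, the unsyllabifiable consonants are /n/, /d/, /ʔ/ (no codas are permitted; onsets may contain at most 2 consonants).
Epenthesis after each stranded consonant: /n/ → /ne/, /d/ → /de/, /ʔ/ → /ʔe/.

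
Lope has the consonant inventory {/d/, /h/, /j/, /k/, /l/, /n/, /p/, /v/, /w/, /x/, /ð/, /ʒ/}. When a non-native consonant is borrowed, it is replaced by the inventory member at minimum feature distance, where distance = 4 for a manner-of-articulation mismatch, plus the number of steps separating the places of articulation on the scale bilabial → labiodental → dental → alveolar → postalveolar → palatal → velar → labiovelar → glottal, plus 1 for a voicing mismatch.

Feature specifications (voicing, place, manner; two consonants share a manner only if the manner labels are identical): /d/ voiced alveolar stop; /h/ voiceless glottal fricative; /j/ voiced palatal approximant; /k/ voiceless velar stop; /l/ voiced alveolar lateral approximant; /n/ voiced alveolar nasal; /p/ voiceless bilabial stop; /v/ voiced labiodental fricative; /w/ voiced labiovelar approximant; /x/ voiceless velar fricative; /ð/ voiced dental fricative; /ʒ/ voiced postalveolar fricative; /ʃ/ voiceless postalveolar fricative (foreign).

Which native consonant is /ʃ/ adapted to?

/ʒ/ is closest: same manner (fricative), place distance 0 (postalveolar→postalveolar), voicing differs (+1); total 1. Next closest is /x/ at distance 2.

ʒ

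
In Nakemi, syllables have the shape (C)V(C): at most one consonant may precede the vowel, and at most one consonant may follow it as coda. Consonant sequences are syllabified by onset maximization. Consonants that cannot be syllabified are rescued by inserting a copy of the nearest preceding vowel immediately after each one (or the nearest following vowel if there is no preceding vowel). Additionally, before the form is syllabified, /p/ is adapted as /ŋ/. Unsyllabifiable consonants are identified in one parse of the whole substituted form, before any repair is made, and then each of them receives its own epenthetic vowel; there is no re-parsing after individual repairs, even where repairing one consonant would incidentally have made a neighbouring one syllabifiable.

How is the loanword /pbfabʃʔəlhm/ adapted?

Substitution: /p/ → /ŋ/, giving /ŋbfabʃʔəlhm/.
The consonants /ŋ/, /b/, /ʃ/, /h/, /m/ cannot be parsed into a legal (C)V(C) syllable (at most one coda consonant is licensed; onsets are limited to one consonant).
Epenthesis after each stranded consonant: /ŋ/ → /ŋa/, /b/ → /ba/, /ʃ/ → /ʃa/, /h/ → /hə/, /m/ → /mə/.

ŋabafabʃaʔəlhəmə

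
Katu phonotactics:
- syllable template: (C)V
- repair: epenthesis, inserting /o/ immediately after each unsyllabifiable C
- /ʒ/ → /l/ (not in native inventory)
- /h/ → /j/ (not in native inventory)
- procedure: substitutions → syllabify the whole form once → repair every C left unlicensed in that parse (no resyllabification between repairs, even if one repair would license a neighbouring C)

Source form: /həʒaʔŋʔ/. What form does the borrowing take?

Substitution: /h/ → /j/, /ʒ/ → /l/, giving /jəlaʔŋʔ/.
The consonants /ʔ/, /ŋ/, /ʔ/ cannot be parsed into a legal (C)V syllable (no codas are permitted; onsets are limited to one consonant).
Epenthesis after each stranded consonant: /ʔ/ → /ʔo/, /ŋ/ → /ŋo/, /ʔ/ → /ʔo/.

jəlaʔoŋoʔo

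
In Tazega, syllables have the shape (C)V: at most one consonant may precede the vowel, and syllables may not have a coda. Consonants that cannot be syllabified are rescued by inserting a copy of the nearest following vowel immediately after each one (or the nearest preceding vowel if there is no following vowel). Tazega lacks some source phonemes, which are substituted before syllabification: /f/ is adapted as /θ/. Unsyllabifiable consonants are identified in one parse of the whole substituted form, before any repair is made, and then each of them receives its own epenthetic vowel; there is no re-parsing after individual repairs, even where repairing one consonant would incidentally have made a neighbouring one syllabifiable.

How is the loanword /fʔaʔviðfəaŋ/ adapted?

θaʔaʔiviðəθəaŋa

Substitution: /f/ → /θ/, giving /θʔaʔviðθəaŋ/.
Syllabifying with onset maximization leaves /θ/, /ʔ/, /ð/, /ŋ/ stranded (no codas are permitted; onsets are limited to one consonant).
Inserting the epenthetic vowel yields /θ/ → /θa/, /ʔ/ → /ʔi/, /ð/ → /ðə/, /ŋ/ → /ŋa/.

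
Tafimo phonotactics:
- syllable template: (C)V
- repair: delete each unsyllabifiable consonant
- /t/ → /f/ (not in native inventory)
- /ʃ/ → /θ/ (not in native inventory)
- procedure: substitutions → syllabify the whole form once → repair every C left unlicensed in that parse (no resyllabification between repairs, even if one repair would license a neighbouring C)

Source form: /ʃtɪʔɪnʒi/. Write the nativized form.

Substitution: /ʃ/ → /θ/, /t/ → /f/, giving /θfɪʔɪnʒi/.
Under (C)V, the unsyllabifiable consonants are /θ/, /n/ (no codas are permitted; onsets are limited to one consonant).
Each unlicensed consonant is deleted: /θ/, /n/.

fɪʔɪʒi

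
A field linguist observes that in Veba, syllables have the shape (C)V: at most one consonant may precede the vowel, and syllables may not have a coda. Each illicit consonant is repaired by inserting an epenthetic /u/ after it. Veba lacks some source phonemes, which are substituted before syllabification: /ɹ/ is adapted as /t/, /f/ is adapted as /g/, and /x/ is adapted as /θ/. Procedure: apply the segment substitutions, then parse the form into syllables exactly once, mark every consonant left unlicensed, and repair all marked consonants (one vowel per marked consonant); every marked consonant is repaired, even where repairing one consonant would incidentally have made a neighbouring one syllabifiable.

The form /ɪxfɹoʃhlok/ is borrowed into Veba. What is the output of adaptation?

Substitution: /x/ → /θ/, /f/ → /g/, /ɹ/ → /t/, giving /ɪθgtoʃhlok/.
Syllabifying with onset maximization leaves /θ/, /g/, /ʃ/, /h/, /k/ stranded (no codas are permitted; onsets are limited to one consonant).
Each unlicensed consonant becomes the onset of a new syllable: /θ/ → /θu/, /g/ → /gu/, /ʃ/ → /ʃu/, /h/ → /hu/, /k/ → /ku/.

ɪθugutoʃuhuloku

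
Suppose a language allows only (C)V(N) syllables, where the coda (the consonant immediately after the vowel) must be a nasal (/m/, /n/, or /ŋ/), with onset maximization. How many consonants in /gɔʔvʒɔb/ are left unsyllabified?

3

Syllabifying with onset maximization leaves /ʔ/, /v/, /b/ stranded (only a nasal (/m/, /n/, or /ŋ/) is licensed in coda position; onsets are limited to one consonant).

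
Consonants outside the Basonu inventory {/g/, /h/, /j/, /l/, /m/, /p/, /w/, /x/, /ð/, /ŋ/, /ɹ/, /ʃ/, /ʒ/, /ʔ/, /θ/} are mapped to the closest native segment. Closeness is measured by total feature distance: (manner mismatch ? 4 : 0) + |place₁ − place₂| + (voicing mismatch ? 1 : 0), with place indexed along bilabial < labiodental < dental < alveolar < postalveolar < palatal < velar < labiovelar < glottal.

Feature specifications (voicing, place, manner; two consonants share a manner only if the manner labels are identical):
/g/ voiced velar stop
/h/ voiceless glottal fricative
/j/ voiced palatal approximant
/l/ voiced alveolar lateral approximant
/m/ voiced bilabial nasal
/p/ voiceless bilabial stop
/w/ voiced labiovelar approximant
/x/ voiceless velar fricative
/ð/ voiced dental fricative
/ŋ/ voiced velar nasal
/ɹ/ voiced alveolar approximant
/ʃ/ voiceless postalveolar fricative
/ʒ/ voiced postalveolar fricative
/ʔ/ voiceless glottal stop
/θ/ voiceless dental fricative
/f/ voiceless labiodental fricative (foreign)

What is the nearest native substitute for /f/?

/θ/ is closest: same manner (fricative), place distance 1 (labiodental→dental), same voicing; total 1. Next closest is /ð/ at distance 2.

θ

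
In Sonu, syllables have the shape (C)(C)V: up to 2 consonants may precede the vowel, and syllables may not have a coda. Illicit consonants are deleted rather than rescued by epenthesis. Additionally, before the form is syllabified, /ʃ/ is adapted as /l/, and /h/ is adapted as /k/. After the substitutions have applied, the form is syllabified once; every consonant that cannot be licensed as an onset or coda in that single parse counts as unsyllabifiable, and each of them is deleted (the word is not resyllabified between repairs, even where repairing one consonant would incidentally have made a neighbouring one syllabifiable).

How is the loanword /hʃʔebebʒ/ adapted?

Substitution: /h/ → /k/, /ʃ/ → /l/, giving /klʔebebʒ/.
Under (C)(C)V, the unsyllabifiable consonants are /k/, /b/, /ʒ/ (no codas are permitted; onsets may contain at most 2 consonants).
Deletion applies to /k/, /b/, /ʒ/.

lʔebe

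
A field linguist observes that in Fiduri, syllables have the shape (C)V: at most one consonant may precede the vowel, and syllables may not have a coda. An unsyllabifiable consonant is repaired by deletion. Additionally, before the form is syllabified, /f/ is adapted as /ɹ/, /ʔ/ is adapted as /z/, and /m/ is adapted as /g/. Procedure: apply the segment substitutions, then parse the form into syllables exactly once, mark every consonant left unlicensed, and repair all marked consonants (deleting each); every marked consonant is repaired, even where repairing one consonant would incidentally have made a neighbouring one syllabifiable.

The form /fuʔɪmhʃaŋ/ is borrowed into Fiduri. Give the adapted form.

Substitution: /f/ → /ɹ/, /ʔ/ → /z/, /m/ → /g/, giving /ɹuzɪghʃaŋ/.
Syllabifying with onset maximization leaves /g/, /h/, /ŋ/ stranded (no codas are permitted; onsets are limited to one consonant).
Each unlicensed consonant is deleted: /g/, /h/, /ŋ/.

ɹuzɪʃa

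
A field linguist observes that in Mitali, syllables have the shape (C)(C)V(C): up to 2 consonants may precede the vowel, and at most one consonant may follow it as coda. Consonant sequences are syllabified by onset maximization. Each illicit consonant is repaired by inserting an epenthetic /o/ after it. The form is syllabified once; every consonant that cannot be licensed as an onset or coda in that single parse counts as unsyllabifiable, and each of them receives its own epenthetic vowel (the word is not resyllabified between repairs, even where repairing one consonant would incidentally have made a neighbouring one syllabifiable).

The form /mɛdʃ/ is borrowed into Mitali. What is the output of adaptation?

mɛdʃo

The consonants /ʃ/ cannot be parsed into a legal (C)(C)V(C) syllable (at most one coda consonant is licensed; onsets may contain at most 2 consonants).
Inserting the epenthetic vowel yields /ʃ/ → /ʃo/.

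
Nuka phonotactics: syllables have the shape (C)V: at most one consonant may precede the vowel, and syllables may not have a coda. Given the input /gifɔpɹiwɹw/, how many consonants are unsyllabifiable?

Syllabifying with onset maximization leaves /p/, /w/, /ɹ/, /w/ stranded (no codas are permitted; onsets are limited to one consonant).

4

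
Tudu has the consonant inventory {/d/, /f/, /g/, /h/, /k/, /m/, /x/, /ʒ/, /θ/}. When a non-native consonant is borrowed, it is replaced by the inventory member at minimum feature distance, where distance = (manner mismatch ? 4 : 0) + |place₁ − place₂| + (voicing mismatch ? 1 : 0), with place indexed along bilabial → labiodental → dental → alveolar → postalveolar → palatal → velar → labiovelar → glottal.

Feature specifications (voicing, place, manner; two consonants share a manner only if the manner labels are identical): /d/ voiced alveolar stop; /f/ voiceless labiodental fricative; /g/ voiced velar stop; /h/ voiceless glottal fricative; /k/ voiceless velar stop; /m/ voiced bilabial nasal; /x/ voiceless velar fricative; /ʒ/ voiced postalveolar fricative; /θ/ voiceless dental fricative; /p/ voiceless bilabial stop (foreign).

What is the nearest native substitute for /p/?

/d/ is closest: same manner (stop), place distance 3 (bilabial→alveolar), voicing differs (+1); total 4. Next closest is /f/ at distance 5.

d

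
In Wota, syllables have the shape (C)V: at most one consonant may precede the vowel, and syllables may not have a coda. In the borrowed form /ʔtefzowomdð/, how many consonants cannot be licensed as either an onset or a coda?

5

Under (C)V, the unsyllabifiable consonants are /ʔ/, /f/, /m/, /d/, /ð/ (no codas are permitted; onsets are limited to one consonant).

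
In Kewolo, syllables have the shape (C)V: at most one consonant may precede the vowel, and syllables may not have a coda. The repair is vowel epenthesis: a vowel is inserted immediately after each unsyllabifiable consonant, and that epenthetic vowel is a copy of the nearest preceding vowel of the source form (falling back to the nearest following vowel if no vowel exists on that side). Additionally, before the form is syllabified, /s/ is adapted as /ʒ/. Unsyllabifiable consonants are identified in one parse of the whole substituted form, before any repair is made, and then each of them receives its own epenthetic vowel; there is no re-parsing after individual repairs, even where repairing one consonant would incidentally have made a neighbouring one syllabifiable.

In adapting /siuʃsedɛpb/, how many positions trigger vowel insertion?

After substitution the input is /ʒiuʃʒedɛpb/.
The unsyllabifiable consonants are /ʃ/, /p/, /b/; each receives one epenthetic vowel.

3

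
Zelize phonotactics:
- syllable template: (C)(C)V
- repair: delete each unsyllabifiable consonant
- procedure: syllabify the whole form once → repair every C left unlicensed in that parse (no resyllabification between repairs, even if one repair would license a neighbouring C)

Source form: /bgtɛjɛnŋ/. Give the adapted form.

gtɛjɛ

The consonants /b/, /n/, /ŋ/ cannot be parsed into a legal (C)(C)V syllable (no codas are permitted; onsets may contain at most 2 consonants).
Deleting the stranded consonants removes /b/, /n/, /ŋ/.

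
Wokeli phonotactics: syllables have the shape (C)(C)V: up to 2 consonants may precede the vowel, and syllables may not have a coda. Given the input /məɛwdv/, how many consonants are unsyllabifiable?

The consonants /w/, /d/, /v/ cannot be parsed into a legal (C)(C)V syllable (no codas are permitted; onsets may contain at most 2 consonants).

3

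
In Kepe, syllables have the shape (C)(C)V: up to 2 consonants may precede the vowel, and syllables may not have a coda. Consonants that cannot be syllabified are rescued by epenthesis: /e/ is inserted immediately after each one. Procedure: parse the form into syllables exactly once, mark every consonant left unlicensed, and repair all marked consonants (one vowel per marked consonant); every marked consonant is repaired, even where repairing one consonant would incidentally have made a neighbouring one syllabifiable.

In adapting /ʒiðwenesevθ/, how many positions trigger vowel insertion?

The unsyllabifiable consonants are /v/, /θ/; each receives one epenthetic vowel.

2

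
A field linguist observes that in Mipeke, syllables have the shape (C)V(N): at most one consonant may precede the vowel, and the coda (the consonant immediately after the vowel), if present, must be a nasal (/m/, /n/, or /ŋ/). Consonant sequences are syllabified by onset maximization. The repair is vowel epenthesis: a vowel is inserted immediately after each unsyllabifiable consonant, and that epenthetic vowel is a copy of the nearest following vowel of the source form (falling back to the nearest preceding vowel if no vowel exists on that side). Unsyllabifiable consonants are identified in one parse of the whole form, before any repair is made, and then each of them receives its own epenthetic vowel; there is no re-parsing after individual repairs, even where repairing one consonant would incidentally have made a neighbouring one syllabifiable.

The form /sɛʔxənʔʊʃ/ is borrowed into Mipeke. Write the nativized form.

Syllabifying with onset maximization leaves /ʔ/, /ʃ/ stranded (only a nasal (/m/, /n/, or /ŋ/) is licensed in coda position; onsets are limited to one consonant).
Epenthesis after each stranded consonant: /ʔ/ → /ʔə/, /ʃ/ → /ʃʊ/.

sɛʔəxənʔʊʃʊ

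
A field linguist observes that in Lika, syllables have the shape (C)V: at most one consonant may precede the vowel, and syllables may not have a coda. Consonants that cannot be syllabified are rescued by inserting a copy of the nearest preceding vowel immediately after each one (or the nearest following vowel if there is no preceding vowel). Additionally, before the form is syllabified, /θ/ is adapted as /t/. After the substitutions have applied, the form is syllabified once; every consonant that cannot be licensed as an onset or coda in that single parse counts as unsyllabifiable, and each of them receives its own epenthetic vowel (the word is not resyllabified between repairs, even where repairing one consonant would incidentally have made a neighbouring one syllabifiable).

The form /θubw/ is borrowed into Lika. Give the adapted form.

Substitution: /θ/ → /t/, giving /tubw/.
Syllabifying with onset maximization leaves /b/, /w/ stranded (no codas are permitted; onsets are limited to one consonant).
Each unlicensed consonant becomes the onset of a new syllable: /b/ → /bu/, /w/ → /wu/.

tubuwu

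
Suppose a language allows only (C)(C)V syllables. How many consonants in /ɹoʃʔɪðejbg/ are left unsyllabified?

Under (C)(C)V, the unsyllabifiable consonants are /j/, /b/, /g/ (no codas are permitted; onsets may contain at most 2 consonants).

3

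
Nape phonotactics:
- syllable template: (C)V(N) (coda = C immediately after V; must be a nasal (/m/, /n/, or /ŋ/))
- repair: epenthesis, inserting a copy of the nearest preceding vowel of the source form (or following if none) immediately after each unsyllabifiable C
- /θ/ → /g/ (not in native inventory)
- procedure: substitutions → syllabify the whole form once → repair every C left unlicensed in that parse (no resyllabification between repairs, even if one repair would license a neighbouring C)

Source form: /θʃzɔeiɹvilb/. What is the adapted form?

gɔʃɔzɔeiɹivilibi

Substitution: /θ/ → /g/, giving /gʃzɔeiɹvilb/.
The consonants /g/, /ʃ/, /ɹ/, /l/, /b/ cannot be parsed into a legal (C)V(N) syllable (only a nasal (/m/, /n/, or /ŋ/) is licensed in coda position; onsets are limited to one consonant).
Inserting the epenthetic vowel yields /g/ → /gɔ/, /ʃ/ → /ʃɔ/, /ɹ/ → /ɹi/, /l/ → /li/, /b/ → /bi/.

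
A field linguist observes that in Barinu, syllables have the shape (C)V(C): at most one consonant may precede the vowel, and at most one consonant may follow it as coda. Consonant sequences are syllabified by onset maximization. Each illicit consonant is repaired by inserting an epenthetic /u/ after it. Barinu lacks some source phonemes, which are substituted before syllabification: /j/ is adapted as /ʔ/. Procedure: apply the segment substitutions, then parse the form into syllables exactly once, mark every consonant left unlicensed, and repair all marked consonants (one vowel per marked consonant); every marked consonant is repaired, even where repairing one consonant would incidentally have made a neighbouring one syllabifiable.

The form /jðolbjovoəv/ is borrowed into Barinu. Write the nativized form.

ʔuðolbuʔovoəv

Substitution: /j/ → /ʔ/, giving /ʔðolbʔovoəv/.
The consonants /ʔ/, /b/ cannot be parsed into a legal (C)V(C) syllable (at most one coda consonant is licensed; onsets are limited to one consonant).
Inserting the epenthetic vowel yields /ʔ/ → /ʔu/, /b/ → /bu/.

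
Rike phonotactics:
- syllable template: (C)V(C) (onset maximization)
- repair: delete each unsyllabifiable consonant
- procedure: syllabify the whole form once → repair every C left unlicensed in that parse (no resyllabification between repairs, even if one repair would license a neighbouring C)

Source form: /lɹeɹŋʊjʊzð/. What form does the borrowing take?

ɹeɹŋʊjʊz

Under (C)V(C), the unsyllabifiable consonants are /l/, /ð/ (at most one coda consonant is licensed; onsets are limited to one consonant).
Each unlicensed consonant is deleted: /l/, /ð/.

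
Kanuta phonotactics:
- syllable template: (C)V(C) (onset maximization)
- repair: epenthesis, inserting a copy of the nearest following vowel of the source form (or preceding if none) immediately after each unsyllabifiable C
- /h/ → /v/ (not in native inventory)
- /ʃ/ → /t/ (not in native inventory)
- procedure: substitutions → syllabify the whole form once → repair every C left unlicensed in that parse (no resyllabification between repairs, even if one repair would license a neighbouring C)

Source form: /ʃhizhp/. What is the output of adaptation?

tivizvipi

Substitution: /ʃ/ → /t/, /h/ → /v/, giving /tvizvp/.
Under (C)V(C), the unsyllabifiable consonants are /t/, /v/, /p/ (at most one coda consonant is licensed; onsets are limited to one consonant).
Epenthesis after each stranded consonant: /t/ → /ti/, /v/ → /vi/, /p/ → /pi/.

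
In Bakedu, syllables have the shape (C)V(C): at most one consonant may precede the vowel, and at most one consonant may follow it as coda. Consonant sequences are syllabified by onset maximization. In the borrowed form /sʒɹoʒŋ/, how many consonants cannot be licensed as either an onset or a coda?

Under (C)V(C), the unsyllabifiable consonants are /s/, /ʒ/, /ŋ/ (at most one coda consonant is licensed; onsets are limited to one consonant).

3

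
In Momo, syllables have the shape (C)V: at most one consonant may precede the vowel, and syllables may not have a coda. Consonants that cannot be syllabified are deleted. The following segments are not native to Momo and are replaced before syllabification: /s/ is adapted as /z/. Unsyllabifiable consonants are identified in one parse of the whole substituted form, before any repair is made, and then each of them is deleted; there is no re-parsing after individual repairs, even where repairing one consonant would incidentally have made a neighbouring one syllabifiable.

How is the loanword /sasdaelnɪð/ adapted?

Substitution: /s/ → /z/, giving /zazdaelnɪð/.
Syllabifying with onset maximization leaves /z/, /l/, /ð/ stranded (no codas are permitted; onsets are limited to one consonant).
Deleting the stranded consonants removes /z/, /l/, /ð/.

zadaenɪ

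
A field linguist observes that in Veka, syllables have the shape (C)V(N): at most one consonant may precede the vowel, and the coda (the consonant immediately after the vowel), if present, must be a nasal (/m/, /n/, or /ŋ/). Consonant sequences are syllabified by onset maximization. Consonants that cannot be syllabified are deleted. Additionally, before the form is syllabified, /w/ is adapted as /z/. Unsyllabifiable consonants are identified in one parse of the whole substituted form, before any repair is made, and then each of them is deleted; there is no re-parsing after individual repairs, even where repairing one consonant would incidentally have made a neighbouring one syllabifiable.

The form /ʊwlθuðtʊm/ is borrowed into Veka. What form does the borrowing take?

ʊθutʊm

Substitution: /w/ → /z/, giving /ʊzlθuðtʊm/.
Syllabifying with onset maximization leaves /z/, /l/, /ð/ stranded (only a nasal (/m/, /n/, or /ŋ/) is licensed in coda position; onsets are limited to one consonant).
Deleting the stranded consonants removes /z/, /l/, /ð/.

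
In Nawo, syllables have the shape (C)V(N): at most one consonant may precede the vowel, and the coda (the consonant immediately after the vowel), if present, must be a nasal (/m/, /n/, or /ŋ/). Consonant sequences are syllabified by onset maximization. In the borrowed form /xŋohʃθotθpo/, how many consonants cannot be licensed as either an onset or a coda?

5

The consonants /x/, /h/, /ʃ/, /t/, /θ/ cannot be parsed into a legal (C)V(N) syllable (only a nasal (/m/, /n/, or /ŋ/) is licensed in coda position; onsets are limited to one consonant).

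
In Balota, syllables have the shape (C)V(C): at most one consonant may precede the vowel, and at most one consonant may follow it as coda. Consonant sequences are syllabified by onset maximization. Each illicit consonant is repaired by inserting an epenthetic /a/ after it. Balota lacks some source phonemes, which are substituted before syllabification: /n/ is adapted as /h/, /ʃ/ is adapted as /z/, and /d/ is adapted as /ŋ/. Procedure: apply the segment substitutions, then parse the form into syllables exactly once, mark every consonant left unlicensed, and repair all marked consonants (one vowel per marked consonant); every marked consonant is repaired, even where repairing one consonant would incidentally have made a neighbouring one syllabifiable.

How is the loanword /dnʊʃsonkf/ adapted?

ŋahʊzsohkafa

Substitution: /d/ → /ŋ/, /n/ → /h/, /ʃ/ → /z/, giving /ŋhʊzsohkf/.
Syllabifying with onset maximization leaves /ŋ/, /k/, /f/ stranded (at most one coda consonant is licensed; onsets are limited to one consonant).
Each unlicensed consonant becomes the onset of a new syllable: /ŋ/ → /ŋa/, /k/ → /ka/, /f/ → /fa/.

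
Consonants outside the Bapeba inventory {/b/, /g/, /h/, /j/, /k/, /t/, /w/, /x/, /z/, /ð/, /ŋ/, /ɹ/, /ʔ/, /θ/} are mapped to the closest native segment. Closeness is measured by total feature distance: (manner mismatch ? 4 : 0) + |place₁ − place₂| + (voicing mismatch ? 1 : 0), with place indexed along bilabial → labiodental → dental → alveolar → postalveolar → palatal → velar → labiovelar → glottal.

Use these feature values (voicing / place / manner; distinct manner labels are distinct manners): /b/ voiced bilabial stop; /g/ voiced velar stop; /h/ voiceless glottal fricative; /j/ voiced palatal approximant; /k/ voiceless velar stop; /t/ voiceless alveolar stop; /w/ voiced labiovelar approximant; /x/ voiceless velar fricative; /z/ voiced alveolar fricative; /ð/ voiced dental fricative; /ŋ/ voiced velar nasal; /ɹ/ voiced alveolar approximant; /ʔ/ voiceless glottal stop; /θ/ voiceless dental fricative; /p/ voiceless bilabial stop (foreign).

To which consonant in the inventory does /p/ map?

/b/ is closest: same manner (stop), place distance 0 (bilabial→bilabial), voicing differs (+1); total 1. Next closest is /t/ at distance 3.

b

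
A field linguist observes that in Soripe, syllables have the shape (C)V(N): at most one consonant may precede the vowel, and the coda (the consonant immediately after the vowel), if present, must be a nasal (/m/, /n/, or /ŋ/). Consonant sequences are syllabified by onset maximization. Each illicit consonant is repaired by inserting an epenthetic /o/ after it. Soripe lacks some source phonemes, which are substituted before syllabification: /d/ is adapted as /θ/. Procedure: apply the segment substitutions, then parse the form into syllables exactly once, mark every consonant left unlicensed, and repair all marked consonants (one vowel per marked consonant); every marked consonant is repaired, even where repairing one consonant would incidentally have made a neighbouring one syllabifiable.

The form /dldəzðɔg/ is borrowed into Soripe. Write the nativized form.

Substitution: /d/ → /θ/, giving /θlθəzðɔg/.
The consonants /θ/, /l/, /z/, /g/ cannot be parsed into a legal (C)V(N) syllable (only a nasal (/m/, /n/, or /ŋ/) is licensed in coda position; onsets are limited to one consonant).
Each unlicensed consonant becomes the onset of a new syllable: /θ/ → /θo/, /l/ → /lo/, /z/ → /zo/, /g/ → /go/.

θoloθəzoðɔgo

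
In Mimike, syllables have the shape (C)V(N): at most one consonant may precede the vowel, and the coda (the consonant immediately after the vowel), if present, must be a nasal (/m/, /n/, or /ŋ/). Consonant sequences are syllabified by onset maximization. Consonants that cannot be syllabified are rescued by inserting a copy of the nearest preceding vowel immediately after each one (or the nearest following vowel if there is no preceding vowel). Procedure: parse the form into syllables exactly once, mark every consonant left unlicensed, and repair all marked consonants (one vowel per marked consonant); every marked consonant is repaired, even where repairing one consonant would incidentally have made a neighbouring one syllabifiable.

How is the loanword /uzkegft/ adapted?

uzukegefete

Syllabifying with onset maximization leaves /z/, /g/, /f/, /t/ stranded (only a nasal (/m/, /n/, or /ŋ/) is licensed in coda position; onsets are limited to one consonant).
Epenthesis after each stranded consonant: /z/ → /zu/, /g/ → /ge/, /f/ → /fe/, /t/ → /te/.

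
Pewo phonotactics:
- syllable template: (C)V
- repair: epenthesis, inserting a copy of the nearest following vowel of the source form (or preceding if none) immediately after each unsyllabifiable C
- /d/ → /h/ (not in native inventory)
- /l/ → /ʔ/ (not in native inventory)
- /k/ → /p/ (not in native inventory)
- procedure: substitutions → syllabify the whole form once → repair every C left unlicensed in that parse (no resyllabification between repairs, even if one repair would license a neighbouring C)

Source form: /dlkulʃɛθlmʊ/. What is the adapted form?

huʔupuʔɛʃɛθʊʔʊmʊ

Substitution: /d/ → /h/, /l/ → /ʔ/, /k/ → /p/, giving /hʔpuʔʃɛθʔmʊ/.
Under (C)V, the unsyllabifiable consonants are /h/, /ʔ/, /ʔ/, /θ/, /ʔ/ (no codas are permitted; onsets are limited to one consonant).
Each unlicensed consonant becomes the onset of a new syllable: /h/ → /hu/, /ʔ/ → /ʔu/, /ʔ/ → /ʔɛ/, /θ/ → /θʊ/, /ʔ/ → /ʔʊ/.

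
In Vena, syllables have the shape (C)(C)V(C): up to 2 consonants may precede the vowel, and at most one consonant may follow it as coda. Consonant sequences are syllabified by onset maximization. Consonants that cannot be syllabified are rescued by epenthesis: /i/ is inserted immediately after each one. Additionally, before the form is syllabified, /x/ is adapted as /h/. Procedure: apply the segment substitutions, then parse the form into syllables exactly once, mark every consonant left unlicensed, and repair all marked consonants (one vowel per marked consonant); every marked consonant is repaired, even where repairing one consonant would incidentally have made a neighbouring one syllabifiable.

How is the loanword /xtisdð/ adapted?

htisdiði

Substitution: /x/ → /h/, giving /htisdð/.
Under (C)(C)V(C), the unsyllabifiable consonants are /d/, /ð/ (at most one coda consonant is licensed; onsets may contain at most 2 consonants).
Inserting the epenthetic vowel yields /d/ → /di/, /ð/ → /ði/.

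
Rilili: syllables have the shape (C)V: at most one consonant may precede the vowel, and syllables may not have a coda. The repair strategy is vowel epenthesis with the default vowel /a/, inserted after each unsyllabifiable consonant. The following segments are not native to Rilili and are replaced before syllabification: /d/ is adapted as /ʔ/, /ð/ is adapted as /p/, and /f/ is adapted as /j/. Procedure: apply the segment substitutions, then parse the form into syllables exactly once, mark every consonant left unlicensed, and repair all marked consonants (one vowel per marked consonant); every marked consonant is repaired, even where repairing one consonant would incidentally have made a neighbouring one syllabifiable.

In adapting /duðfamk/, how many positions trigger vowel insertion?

After substitution the input is /ʔupjamk/.
The unsyllabifiable consonants are /p/, /m/, /k/; each receives one epenthetic vowel.

3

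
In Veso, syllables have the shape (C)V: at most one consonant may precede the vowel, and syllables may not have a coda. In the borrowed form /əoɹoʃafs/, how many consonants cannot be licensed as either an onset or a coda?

Syllabifying with onset maximization leaves /f/, /s/ stranded (no codas are permitted; onsets are limited to one consonant).

2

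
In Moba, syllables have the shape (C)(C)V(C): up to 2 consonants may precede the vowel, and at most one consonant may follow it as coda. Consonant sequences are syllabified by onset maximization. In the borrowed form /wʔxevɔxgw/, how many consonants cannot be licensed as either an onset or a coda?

Under (C)(C)V(C), the unsyllabifiable consonants are /w/, /g/, /w/ (at most one coda consonant is licensed; onsets may contain at most 2 consonants).

3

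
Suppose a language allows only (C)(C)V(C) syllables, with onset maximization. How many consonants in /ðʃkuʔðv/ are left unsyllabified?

3

Syllabifying with onset maximization leaves /ð/, /ð/, /v/ stranded (at most one coda consonant is licensed; onsets may contain at most 2 consonants).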